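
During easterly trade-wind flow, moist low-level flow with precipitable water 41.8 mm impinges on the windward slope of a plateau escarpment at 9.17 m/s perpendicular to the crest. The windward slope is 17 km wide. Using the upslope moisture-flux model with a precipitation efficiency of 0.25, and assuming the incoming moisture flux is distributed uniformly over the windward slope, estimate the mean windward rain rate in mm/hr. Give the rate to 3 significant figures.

R ≈ 20.3 mm/hr

Incoming column moisture flux per unit ridge length: F = V × PW = 9.17 × 41.8 = 383.306 mm·m/s.
Spread over the 17 km slope with efficiency ε = 0.25: R = ε·F/W = 0.25 × 383.306 / 17000 m = 5.637e-03 mm/s.
R = 5.637e-03 × 3600 = 20.3 mm/hr.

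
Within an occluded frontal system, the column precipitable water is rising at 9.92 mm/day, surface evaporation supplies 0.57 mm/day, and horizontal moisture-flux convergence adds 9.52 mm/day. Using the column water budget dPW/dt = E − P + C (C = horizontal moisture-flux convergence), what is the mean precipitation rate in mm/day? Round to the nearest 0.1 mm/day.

P ≈ 0.2 mm/day

dPW/dt = +9.92 mm/day.
P = E + C − dPW/dt = 0.57 + (9.52) − (+9.92) = 0.2 mm/day.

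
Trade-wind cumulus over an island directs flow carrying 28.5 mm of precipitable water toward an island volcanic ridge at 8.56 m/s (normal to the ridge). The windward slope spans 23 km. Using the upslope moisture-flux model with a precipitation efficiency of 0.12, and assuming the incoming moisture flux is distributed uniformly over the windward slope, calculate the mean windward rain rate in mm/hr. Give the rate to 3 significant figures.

R ≈ 4.58 mm/hr

Incoming column moisture flux per unit ridge length: F = V × PW = 8.56 × 28.5 = 243.96 mm·m/s.
Spread over the 23 km slope with efficiency ε = 0.12: R = ε·F/W = 0.12 × 243.96 / 23000 m = 1.273e-03 mm/s.
R = 1.273e-03 × 3600 = 4.58 mm/hr.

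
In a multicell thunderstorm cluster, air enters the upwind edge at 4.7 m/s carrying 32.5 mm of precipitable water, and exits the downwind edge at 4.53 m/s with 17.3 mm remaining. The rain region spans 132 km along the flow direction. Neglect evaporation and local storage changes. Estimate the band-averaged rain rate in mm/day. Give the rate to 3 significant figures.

R ≈ 48.7 mm/day

Column moisture flux per unit crosswind length is F = V × PW.
Inflow: F_in = 4.7 × 32.5 = 152.75 mm·m/s
Outflow: F_out = 4.53 × 17.3 = 78.369 mm·m/s
Steady-state rate R = (F_in − F_out)/L = (152.75 − 78.369) / 132000 m = 5.635e-04 mm/s.
R = 5.635e-04 × 3600 × 24 = 48.7 mm/day.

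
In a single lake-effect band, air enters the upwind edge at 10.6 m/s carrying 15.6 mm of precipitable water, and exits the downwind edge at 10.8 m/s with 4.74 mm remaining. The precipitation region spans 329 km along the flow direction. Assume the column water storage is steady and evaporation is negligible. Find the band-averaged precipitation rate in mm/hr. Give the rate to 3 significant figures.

Column moisture flux per unit crosswind length is F = V × PW.
Inflow: F_in = 10.6 × 15.6 = 165.36 mm·m/s
Outflow: F_out = 10.8 × 4.74 = 51.192 mm·m/s
Steady-state rate R = (F_in − F_out)/L = (165.36 − 51.192) / 329000 m = 3.470e-04 mm/s.
R = 3.470e-04 × 3600 = 1.25 mm/hr.

R ≈ 1.25 mm/hr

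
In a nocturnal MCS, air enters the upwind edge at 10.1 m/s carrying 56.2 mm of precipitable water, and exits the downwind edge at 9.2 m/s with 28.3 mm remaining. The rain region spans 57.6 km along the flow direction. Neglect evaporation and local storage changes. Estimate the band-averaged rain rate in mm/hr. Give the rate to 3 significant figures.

R ≈ 19.2 mm/hr

Column moisture flux per unit crosswind length is F = V × PW.
Inflow: F_in = 10.1 × 56.2 = 567.62 mm·m/s
Outflow: F_out = 9.2 × 28.3 = 260.36 mm·m/s
Steady-state rate R = (F_in − F_out)/L = (567.62 − 260.36) / 57600 m = 5.334e-03 mm/s.
R = 5.334e-03 × 3600 = 19.2 mm/hr.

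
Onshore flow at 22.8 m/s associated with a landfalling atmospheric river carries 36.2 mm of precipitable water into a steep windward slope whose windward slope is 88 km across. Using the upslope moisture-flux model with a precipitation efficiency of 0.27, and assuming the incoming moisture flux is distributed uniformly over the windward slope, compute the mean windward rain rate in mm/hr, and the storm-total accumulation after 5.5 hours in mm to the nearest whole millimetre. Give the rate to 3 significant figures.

Incoming column moisture flux per unit ridge length: F = V × PW = 22.8 × 36.2 = 825.36 mm·m/s.
Spread over the 88 km slope with efficiency ε = 0.27: R = ε·F/W = 0.27 × 825.36 / 88000 m = 2.532e-03 mm/s.
R = 2.532e-03 × 3600 = 9.12 mm/hr.
Over 5.5 h: total = 9.12 × 5.5 = 50.16 ≈ 50 mm.

R ≈ 9.12 mm/hr; total ≈ 50 mm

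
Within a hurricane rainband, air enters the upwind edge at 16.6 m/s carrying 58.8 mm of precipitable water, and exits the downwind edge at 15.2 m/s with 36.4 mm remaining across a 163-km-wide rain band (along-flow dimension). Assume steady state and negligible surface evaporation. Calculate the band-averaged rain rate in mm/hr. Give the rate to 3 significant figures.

R ≈ 9.34 mm/hr

Column moisture flux per unit crosswind length is F = V × PW.
Inflow: F_in = 16.6 × 58.8 = 976.08 mm·m/s
Outflow: F_out = 15.2 × 36.4 = 553.28 mm·m/s
Steady-state rate R = (F_in − F_out)/L = (976.08 − 553.28) / 163000 m = 2.594e-03 mm/s.
R = 2.594e-03 × 3600 = 9.34 mm/hr.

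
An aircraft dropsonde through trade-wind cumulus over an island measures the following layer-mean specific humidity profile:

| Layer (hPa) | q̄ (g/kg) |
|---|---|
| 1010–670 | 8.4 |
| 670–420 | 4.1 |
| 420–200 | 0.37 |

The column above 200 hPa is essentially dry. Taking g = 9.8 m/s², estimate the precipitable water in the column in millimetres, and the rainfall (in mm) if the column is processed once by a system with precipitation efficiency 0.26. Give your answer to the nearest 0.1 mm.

PW ≈ 40.4 mm; rainfall ≈ 10.5 mm

Precipitable water is the column-integrated vapour mass per unit area: PW = (1/g) Σ q̄ Δp, with q in kg/kg and Δp in Pa (1 kg/m² of water = 1 mm).
Layer 1010–670 hPa: Δp = 340 hPa = 34000 Pa, q̄ = 0.0084 kg/kg → 0.0084 × 34000 / 9.8 = 29.14 mm
Layer 670–420 hPa: Δp = 250 hPa = 25000 Pa, q̄ = 0.0041 kg/kg → 0.0041 × 25000 / 9.8 = 10.46 mm
Layer 420–200 hPa: Δp = 220 hPa = 22000 Pa, q̄ = 0.00037 kg/kg → 0.00037 × 22000 / 9.8 = 0.83 mm
PW = 29.14 + 10.46 + 0.83 = 40.43 ≈ 40.4 mm.
Rainfall = ε × PW = 0.26 × 40.4 = 10.5 mm.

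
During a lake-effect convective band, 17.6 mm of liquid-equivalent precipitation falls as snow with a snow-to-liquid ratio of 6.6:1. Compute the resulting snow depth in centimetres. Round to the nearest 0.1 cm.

snow depth ≈ 11.6 cm

Snow depth = liquid × ratio = 17.6 mm × 6.6 = 116.16 mm = 11.6 cm.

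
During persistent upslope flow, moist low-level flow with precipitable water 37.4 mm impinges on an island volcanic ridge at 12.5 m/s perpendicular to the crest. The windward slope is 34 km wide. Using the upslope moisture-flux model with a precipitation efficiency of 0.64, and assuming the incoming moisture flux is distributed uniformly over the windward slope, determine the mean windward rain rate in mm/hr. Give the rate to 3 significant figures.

R ≈ 31.7 mm/hr

Incoming column moisture flux per unit ridge length: F = V × PW = 12.5 × 37.4 = 467.5 mm·m/s.
Spread over the 34 km slope with efficiency ε = 0.64: R = ε·F/W = 0.64 × 467.5 / 34000 m = 8.800e-03 mm/s.
R = 8.800e-03 × 3600 = 31.7 mm/hr.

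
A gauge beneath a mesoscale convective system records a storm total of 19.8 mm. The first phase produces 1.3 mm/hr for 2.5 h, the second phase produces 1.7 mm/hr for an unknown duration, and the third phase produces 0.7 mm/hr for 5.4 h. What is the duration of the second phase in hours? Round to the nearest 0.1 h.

Known phases: 1.3 × 2.5 + 0.7 × 5.4 = 3.25 + 3.78 = 7.03 mm.
Remaining depth = 19.8 − 7.03 = 12.77 mm.
Duration = 12.77 / 1.7 = 7.5 h.

duration ≈ 7.5 h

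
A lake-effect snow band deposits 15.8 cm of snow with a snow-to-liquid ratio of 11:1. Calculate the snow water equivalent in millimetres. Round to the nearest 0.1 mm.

SWE = snow depth / ratio = 15.8 cm / 11 = 1.436 cm = 14.4 mm.

SWE ≈ 14.4 mm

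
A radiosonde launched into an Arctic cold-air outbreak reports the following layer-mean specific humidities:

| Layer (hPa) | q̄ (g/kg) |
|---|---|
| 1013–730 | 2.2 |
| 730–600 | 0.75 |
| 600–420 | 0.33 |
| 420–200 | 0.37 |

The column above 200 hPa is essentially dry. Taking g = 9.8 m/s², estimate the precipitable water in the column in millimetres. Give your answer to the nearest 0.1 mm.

PW ≈ 8.8 mm

Precipitable water is the column-integrated vapour mass per unit area: PW = (1/g) Σ q̄ Δp, with q in kg/kg and Δp in Pa (1 kg/m² of water = 1 mm).
Layer 1013–730 hPa: Δp = 283 hPa = 28300 Pa, q̄ = 0.0022 kg/kg → 0.0022 × 28300 / 9.8 = 6.35 mm
Layer 730–600 hPa: Δp = 130 hPa = 13000 Pa, q̄ = 0.00075 kg/kg → 0.00075 × 13000 / 9.8 = 0.99 mm
Layer 600–420 hPa: Δp = 180 hPa = 18000 Pa, q̄ = 0.00033 kg/kg → 0.00033 × 18000 / 9.8 = 0.61 mm
Layer 420–200 hPa: Δp = 220 hPa = 22000 Pa, q̄ = 0.00037 kg/kg → 0.00037 × 22000 / 9.8 = 0.83 mm
PW = 6.35 + 0.99 + 0.61 + 0.83 = 8.78 ≈ 8.8 mm.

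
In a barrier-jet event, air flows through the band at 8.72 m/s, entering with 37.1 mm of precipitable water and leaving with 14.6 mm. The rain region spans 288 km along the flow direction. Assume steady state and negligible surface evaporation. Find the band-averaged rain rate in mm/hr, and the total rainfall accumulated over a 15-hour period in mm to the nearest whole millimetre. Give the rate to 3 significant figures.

R ≈ 2.45 mm/hr; total ≈ 37 mm

Column moisture flux per unit crosswind length is F = V × PW.
Inflow: F_in = 8.72 × 37.1 = 323.512 mm·m/s
Outflow: F_out = 8.72 × 14.6 = 127.312 mm·m/s
Steady-state rate R = (F_in − F_out)/L = (323.512 − 127.312) / 288000 m = 6.813e-04 mm/s.
R = 6.813e-04 × 3600 = 2.45 mm/hr.
Over 15 h: total = 2.45 × 15 = 36.75 ≈ 37 mm.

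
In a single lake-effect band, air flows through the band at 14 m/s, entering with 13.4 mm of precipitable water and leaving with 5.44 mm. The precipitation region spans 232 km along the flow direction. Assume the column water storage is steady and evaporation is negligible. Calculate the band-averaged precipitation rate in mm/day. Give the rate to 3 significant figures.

Column moisture flux per unit crosswind length is F = V × PW.
Inflow: F_in = 14 × 13.4 = 187.6 mm·m/s
Outflow: F_out = 14 × 5.44 = 76.16 mm·m/s
Steady-state rate R = (F_in − F_out)/L = (187.6 − 76.16) / 232000 m = 4.803e-04 mm/s.
R = 4.803e-04 × 3600 × 24 = 41.5 mm/day.

R ≈ 41.5 mm/day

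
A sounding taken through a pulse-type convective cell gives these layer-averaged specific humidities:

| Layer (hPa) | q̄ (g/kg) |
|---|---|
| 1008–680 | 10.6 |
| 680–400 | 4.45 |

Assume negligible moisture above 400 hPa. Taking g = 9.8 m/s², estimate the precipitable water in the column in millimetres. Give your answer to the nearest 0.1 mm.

PW ≈ 48.2 mm

Precipitable water is the column-integrated vapour mass per unit area: PW = (1/g) Σ q̄ Δp, with q in kg/kg and Δp in Pa (1 kg/m² of water = 1 mm).
Layer 1008–680 hPa: Δp = 328 hPa = 32800 Pa, q̄ = 0.0106 kg/kg → 0.0106 × 32800 / 9.8 = 35.48 mm
Layer 680–400 hPa: Δp = 280 hPa = 28000 Pa, q̄ = 0.00445 kg/kg → 0.00445 × 28000 / 9.8 = 12.71 mm
PW = 35.48 + 12.71 = 48.19 ≈ 48.2 mm.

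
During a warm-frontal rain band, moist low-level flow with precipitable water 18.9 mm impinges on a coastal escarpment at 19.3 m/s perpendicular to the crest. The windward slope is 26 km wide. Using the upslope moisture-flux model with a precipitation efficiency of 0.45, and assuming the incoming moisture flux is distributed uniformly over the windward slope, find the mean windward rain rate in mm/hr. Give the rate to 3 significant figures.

Incoming column moisture flux per unit ridge length: F = V × PW = 19.3 × 18.9 = 364.77 mm·m/s.
Spread over the 26 km slope with efficiency ε = 0.45: R = ε·F/W = 0.45 × 364.77 / 26000 m = 6.313e-03 mm/s.
R = 6.313e-03 × 3600 = 22.7 mm/hr.

R ≈ 22.7 mm/hr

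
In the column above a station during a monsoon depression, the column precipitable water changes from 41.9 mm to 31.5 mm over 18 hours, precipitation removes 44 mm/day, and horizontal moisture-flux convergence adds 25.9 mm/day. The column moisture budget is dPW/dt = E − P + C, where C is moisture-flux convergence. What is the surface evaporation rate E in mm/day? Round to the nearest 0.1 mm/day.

dPW/dt = (31.5 − 41.9) mm / (18/24 day) = -13.867 mm/day.
E = dPW/dt + P − C = (-13.867) + 44 − (25.9) = 4.2 mm/day.

E ≈ 4.2 mm/day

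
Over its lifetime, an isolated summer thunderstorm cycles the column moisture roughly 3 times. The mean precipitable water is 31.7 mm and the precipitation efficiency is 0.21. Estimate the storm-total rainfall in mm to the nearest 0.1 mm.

Each cycle deposits ε × PW = 0.21 × 31.7 = 6.657 mm.
Over 3 cycles: 3 × 6.657 = 20.0 mm.

rainfall ≈ 20.0 mm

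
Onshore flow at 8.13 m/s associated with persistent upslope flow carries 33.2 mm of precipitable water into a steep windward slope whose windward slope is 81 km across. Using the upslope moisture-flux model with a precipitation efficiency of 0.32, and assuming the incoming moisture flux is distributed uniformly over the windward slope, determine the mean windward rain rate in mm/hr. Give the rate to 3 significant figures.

R ≈ 3.84 mm/hr

Incoming column moisture flux per unit ridge length: F = V × PW = 8.13 × 33.2 = 269.916 mm·m/s.
Spread over the 81 km slope with efficiency ε = 0.32: R = ε·F/W = 0.32 × 269.916 / 81000 m = 1.066e-03 mm/s.
R = 1.066e-03 × 3600 = 3.84 mm/hr.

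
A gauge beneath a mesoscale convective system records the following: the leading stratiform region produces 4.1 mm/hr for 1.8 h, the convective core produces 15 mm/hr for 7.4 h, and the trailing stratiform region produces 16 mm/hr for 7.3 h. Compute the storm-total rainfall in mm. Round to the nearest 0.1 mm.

total ≈ 235.2 mm

Total = Σ Rᵢ Δtᵢ = 4.1 × 1.8 + 15 × 7.4 + 16 × 7.3
      = 7.38 + 111 + 116.8 = 235.2 mm.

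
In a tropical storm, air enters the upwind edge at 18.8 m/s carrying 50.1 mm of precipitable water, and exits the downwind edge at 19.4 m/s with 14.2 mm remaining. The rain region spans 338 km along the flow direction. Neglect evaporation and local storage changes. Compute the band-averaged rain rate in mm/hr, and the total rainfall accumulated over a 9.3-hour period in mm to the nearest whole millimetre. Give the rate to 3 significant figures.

Column moisture flux per unit crosswind length is F = V × PW.
Inflow: F_in = 18.8 × 50.1 = 941.88 mm·m/s
Outflow: F_out = 19.4 × 14.2 = 275.48 mm·m/s
Steady-state rate R = (F_in − F_out)/L = (941.88 − 275.48) / 338000 m = 1.972e-03 mm/s.
R = 1.972e-03 × 3600 = 7.10 mm/hr.
Over 9.3 h: total = 7.10 × 9.3 = 66.03 ≈ 66 mm.

R ≈ 7.10 mm/hr; total ≈ 66 mm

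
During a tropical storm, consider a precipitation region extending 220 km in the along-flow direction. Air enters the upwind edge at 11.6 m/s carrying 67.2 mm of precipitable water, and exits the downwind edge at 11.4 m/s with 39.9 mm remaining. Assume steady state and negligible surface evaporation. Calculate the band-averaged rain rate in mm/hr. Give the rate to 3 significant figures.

Column moisture flux per unit crosswind length is F = V × PW.
Inflow: F_in = 11.6 × 67.2 = 779.52 mm·m/s
Outflow: F_out = 11.4 × 39.9 = 454.86 mm·m/s
Steady-state rate R = (F_in − F_out)/L = (779.52 − 454.86) / 220000 m = 1.476e-03 mm/s.
R = 1.476e-03 × 3600 = 5.31 mm/hr.

R ≈ 5.31 mm/hr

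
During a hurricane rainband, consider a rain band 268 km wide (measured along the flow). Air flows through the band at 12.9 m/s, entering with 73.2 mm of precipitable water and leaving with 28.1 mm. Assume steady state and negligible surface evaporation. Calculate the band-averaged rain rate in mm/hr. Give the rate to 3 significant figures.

R ≈ 7.82 mm/hr

Column moisture flux per unit crosswind length is F = V × PW.
Inflow: F_in = 12.9 × 73.2 = 944.28 mm·m/s
Outflow: F_out = 12.9 × 28.1 = 362.49 mm·m/s
Steady-state rate R = (F_in − F_out)/L = (944.28 − 362.49) / 268000 m = 2.171e-03 mm/s.
R = 2.171e-03 × 3600 = 7.82 mm/hr.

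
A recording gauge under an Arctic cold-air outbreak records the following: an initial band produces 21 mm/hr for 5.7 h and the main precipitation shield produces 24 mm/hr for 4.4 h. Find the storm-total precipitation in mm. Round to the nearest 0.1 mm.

total ≈ 225.3 mm

Total = Σ Rᵢ Δtᵢ = 21 × 5.7 + 24 × 4.4
      = 119.7 + 105.6 = 225.3 mm.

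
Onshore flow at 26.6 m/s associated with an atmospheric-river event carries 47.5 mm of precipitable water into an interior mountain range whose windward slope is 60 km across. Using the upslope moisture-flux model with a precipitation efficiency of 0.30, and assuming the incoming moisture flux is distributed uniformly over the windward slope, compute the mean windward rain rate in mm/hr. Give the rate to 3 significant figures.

Incoming column moisture flux per unit ridge length: F = V × PW = 26.6 × 47.5 = 1263.5 mm·m/s.
Spread over the 60 km slope with efficiency ε = 0.30: R = ε·F/W = 0.30 × 1263.5 / 60000 m = 6.318e-03 mm/s.
R = 6.318e-03 × 3600 = 22.7 mm/hr.

R ≈ 22.7 mm/hr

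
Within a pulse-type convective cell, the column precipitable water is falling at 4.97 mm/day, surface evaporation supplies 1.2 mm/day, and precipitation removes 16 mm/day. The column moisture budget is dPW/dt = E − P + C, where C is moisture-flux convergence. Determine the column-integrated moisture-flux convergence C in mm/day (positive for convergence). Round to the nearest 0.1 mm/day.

C ≈ 9.8 mm/day

dPW/dt = -4.97 mm/day.
C = dPW/dt − E + P = (-4.97) − 1.2 + 16 = 9.8 mm/day.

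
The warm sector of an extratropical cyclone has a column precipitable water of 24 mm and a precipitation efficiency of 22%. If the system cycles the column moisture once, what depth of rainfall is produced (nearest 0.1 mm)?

Rainfall = ε × PW = 0.22 × 24 = 5.3 mm.

rainfall ≈ 5.3 mm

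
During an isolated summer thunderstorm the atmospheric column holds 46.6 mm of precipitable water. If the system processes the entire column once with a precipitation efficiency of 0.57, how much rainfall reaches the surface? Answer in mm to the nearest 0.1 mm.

Rainfall = ε × PW = 0.57 × 46.6 = 26.6 mm.

rainfall ≈ 26.6 mm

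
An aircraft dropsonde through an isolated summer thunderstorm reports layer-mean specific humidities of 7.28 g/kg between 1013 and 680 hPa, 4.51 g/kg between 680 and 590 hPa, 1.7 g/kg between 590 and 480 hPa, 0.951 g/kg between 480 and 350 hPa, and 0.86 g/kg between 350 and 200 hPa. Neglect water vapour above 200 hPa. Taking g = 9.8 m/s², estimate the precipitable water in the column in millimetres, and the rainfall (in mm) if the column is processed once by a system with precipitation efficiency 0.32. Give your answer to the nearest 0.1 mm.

Precipitable water is the column-integrated vapour mass per unit area: PW = (1/g) Σ q̄ Δp, with q in kg/kg and Δp in Pa (1 kg/m² of water = 1 mm).
Layer 1013–680 hPa: Δp = 333 hPa = 33300 Pa, q̄ = 0.00728 kg/kg → 0.00728 × 33300 / 9.8 = 24.74 mm
Layer 680–590 hPa: Δp = 90 hPa = 9000 Pa, q̄ = 0.00451 kg/kg → 0.00451 × 9000 / 9.8 = 4.14 mm
Layer 590–480 hPa: Δp = 110 hPa = 11000 Pa, q̄ = 0.0017 kg/kg → 0.0017 × 11000 / 9.8 = 1.91 mm
Layer 480–350 hPa: Δp = 130 hPa = 13000 Pa, q̄ = 0.000951 kg/kg → 0.000951 × 13000 / 9.8 = 1.26 mm
Layer 350–200 hPa: Δp = 150 hPa = 15000 Pa, q̄ = 0.00086 kg/kg → 0.00086 × 15000 / 9.8 = 1.32 mm
PW = 24.74 + 4.14 + 1.91 + 1.26 + 1.32 = 33.37 ≈ 33.4 mm.
Rainfall = ε × PW = 0.32 × 33.4 = 10.7 mm.

PW ≈ 33.4 mm; rainfall ≈ 10.7 mm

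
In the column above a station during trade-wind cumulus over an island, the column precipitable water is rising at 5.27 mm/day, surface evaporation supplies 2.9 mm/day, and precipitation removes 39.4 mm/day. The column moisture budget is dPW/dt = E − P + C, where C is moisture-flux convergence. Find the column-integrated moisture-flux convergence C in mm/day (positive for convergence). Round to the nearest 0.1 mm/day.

C ≈ 41.8 mm/day

dPW/dt = +5.27 mm/day.
C = dPW/dt − E + P = (+5.27) − 2.9 + 39.4 = 41.8 mm/day.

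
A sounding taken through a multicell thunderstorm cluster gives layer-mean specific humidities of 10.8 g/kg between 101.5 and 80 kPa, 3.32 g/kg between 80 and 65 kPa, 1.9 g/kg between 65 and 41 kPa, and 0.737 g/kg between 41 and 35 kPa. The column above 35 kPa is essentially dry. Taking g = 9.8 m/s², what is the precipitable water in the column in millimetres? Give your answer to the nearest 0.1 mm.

Precipitable water is the column-integrated vapour mass per unit area: PW = (1/g) Σ q̄ Δp, with q in kg/kg and Δp in Pa (1 kg/m² of water = 1 mm).
Layer 101.5–80 kPa: Δp = 215 hPa = 21500 Pa, q̄ = 0.0108 kg/kg → 0.0108 × 21500 / 9.8 = 23.69 mm
Layer 80–65 kPa: Δp = 150 hPa = 15000 Pa, q̄ = 0.00332 kg/kg → 0.00332 × 15000 / 9.8 = 5.08 mm
Layer 65–41 kPa: Δp = 240 hPa = 24000 Pa, q̄ = 0.0019 kg/kg → 0.0019 × 24000 / 9.8 = 4.65 mm
Layer 41–35 kPa: Δp = 60 hPa = 6000 Pa, q̄ = 0.000737 kg/kg → 0.000737 × 6000 / 9.8 = 0.45 mm
PW = 23.69 + 5.08 + 4.65 + 0.45 = 33.87 ≈ 33.9 mm.

PW ≈ 33.9 mm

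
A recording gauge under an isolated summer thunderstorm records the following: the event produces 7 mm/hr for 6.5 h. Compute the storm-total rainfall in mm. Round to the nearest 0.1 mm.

total ≈ 45.5 mm

Total = Σ Rᵢ Δtᵢ = 7 × 6.5
      = 45.5 = 45.5 mm.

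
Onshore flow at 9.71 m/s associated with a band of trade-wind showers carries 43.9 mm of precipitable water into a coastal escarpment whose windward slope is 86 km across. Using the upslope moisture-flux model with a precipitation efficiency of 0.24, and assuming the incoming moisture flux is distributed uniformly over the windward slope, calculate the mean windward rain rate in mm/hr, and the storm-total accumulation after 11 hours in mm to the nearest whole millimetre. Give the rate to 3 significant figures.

R ≈ 4.28 mm/hr; total ≈ 47 mm

Incoming column moisture flux per unit ridge length: F = V × PW = 9.71 × 43.9 = 426.269 mm·m/s.
Spread over the 86 km slope with efficiency ε = 0.24: R = ε·F/W = 0.24 × 426.269 / 86000 m = 1.190e-03 mm/s.
R = 1.190e-03 × 3600 = 4.28 mm/hr.
Over 11 h: total = 4.28 × 11 = 47.08 ≈ 47 mm.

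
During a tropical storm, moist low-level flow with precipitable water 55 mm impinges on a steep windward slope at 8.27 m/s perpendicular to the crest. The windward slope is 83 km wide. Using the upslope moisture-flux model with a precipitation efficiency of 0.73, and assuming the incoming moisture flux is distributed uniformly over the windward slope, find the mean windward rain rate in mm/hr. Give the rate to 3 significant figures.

R ≈ 14.4 mm/hr

Incoming column moisture flux per unit ridge length: F = V × PW = 8.27 × 55 = 454.85 mm·m/s.
Spread over the 83 km slope with efficiency ε = 0.73: R = ε·F/W = 0.73 × 454.85 / 83000 m = 4.000e-03 mm/s.
R = 4.000e-03 × 3600 = 14.4 mm/hr.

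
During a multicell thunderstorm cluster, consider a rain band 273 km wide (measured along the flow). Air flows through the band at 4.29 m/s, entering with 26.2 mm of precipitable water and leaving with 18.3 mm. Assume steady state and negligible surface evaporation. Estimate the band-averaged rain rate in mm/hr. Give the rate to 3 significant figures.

Column moisture flux per unit crosswind length is F = V × PW.
Inflow: F_in = 4.29 × 26.2 = 112.398 mm·m/s
Outflow: F_out = 4.29 × 18.3 = 78.507 mm·m/s
Steady-state rate R = (F_in − F_out)/L = (112.398 − 78.507) / 273000 m = 1.241e-04 mm/s.
R = 1.241e-04 × 3600 = 0.447 mm/hr.

R ≈ 0.447 mm/hr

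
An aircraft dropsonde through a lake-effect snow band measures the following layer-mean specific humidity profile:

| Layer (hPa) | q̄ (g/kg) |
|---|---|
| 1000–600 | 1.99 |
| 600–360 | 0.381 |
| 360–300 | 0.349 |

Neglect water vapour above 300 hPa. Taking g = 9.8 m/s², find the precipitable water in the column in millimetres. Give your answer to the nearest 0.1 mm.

PW ≈ 9.3 mm

Precipitable water is the column-integrated vapour mass per unit area: PW = (1/g) Σ q̄ Δp, with q in kg/kg and Δp in Pa (1 kg/m² of water = 1 mm).
Layer 1000–600 hPa: Δp = 400 hPa = 40000 Pa, q̄ = 0.00199 kg/kg → 0.00199 × 40000 / 9.8 = 8.12 mm
Layer 600–360 hPa: Δp = 240 hPa = 24000 Pa, q̄ = 0.000381 kg/kg → 0.000381 × 24000 / 9.8 = 0.93 mm
Layer 360–300 hPa: Δp = 60 hPa = 6000 Pa, q̄ = 0.000349 kg/kg → 0.000349 × 6000 / 9.8 = 0.21 mm
PW = 8.12 + 0.93 + 0.21 = 9.26 ≈ 9.3 mm.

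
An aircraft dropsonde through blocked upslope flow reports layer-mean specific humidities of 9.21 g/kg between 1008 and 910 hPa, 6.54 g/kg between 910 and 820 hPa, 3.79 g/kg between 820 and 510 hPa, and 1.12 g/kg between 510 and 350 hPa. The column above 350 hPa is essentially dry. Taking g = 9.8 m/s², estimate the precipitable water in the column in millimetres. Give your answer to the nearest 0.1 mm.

Precipitable water is the column-integrated vapour mass per unit area: PW = (1/g) Σ q̄ Δp, with q in kg/kg and Δp in Pa (1 kg/m² of water = 1 mm).
Layer 1008–910 hPa: Δp = 98 hPa = 9800 Pa, q̄ = 0.00921 kg/kg → 0.00921 × 9800 / 9.8 = 9.21 mm
Layer 910–820 hPa: Δp = 90 hPa = 9000 Pa, q̄ = 0.00654 kg/kg → 0.00654 × 9000 / 9.8 = 6.01 mm
Layer 820–510 hPa: Δp = 310 hPa = 31000 Pa, q̄ = 0.00379 kg/kg → 0.00379 × 31000 / 9.8 = 11.99 mm
Layer 510–350 hPa: Δp = 160 hPa = 16000 Pa, q̄ = 0.00112 kg/kg → 0.00112 × 16000 / 9.8 = 1.83 mm
PW = 9.21 + 6.01 + 11.99 + 1.83 = 29.04 ≈ 29.0 mm.

PW ≈ 29.0 mm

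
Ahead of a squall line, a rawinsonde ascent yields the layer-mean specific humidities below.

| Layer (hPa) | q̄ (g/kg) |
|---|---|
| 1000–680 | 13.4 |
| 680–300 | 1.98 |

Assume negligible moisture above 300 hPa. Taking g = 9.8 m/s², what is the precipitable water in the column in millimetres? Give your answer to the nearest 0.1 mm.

Precipitable water is the column-integrated vapour mass per unit area: PW = (1/g) Σ q̄ Δp, with q in kg/kg and Δp in Pa (1 kg/m² of water = 1 mm).
Layer 1000–680 hPa: Δp = 320 hPa = 32000 Pa, q̄ = 0.0134 kg/kg → 0.0134 × 32000 / 9.8 = 43.76 mm
Layer 680–300 hPa: Δp = 380 hPa = 38000 Pa, q̄ = 0.00198 kg/kg → 0.00198 × 38000 / 9.8 = 7.68 mm
PW = 43.76 + 7.68 = 51.44 ≈ 51.4 mm.

PW ≈ 51.4 mm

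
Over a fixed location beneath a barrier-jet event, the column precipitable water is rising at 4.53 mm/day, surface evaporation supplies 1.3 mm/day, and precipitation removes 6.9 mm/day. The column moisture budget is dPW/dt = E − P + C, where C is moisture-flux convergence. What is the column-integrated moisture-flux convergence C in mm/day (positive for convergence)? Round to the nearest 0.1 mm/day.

dPW/dt = +4.53 mm/day.
C = dPW/dt − E + P = (+4.53) − 1.3 + 6.9 = 10.1 mm/day.

C ≈ 10.1 mm/day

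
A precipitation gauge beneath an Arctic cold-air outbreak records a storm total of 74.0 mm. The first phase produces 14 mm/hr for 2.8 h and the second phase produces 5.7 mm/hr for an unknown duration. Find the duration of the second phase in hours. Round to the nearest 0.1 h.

Known phases: 14 × 2.8 = 39.2 mm.
Remaining depth = 74.0 − 39.2 = 34.8 mm.
Duration = 34.8 / 5.7 = 6.1 h.

duration ≈ 6.1 h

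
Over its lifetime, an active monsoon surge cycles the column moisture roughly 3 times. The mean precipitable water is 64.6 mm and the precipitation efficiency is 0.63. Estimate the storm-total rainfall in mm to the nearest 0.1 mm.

Each cycle deposits ε × PW = 0.63 × 64.6 = 40.698 mm.
Over 3 cycles: 3 × 40.698 = 122.1 mm.

rainfall ≈ 122.1 mm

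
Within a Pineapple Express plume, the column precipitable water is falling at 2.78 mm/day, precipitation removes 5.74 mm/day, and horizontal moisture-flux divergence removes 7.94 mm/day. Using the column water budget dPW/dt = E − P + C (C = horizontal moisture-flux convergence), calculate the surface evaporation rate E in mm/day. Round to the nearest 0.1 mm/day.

dPW/dt = -2.78 mm/day.
E = dPW/dt + P − C = (-2.78) + 5.74 − (-7.94) = 10.9 mm/day.

E ≈ 10.9 mm/day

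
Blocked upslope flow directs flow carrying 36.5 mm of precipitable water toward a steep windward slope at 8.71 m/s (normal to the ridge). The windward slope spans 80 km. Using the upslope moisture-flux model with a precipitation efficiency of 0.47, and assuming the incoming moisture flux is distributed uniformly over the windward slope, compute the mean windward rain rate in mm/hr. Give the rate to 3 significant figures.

R ≈ 6.72 mm/hr

Incoming column moisture flux per unit ridge length: F = V × PW = 8.71 × 36.5 = 317.915 mm·m/s.
Spread over the 80 km slope with efficiency ε = 0.47: R = ε·F/W = 0.47 × 317.915 / 80000 m = 1.868e-03 mm/s.
R = 1.868e-03 × 3600 = 6.72 mm/hr.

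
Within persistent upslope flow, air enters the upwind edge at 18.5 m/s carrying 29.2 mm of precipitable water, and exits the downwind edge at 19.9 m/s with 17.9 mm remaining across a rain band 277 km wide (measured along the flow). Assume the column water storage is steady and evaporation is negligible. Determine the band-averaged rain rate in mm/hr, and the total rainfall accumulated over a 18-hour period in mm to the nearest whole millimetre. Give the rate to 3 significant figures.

R ≈ 2.39 mm/hr; total ≈ 43 mm

Column moisture flux per unit crosswind length is F = V × PW.
Inflow: F_in = 18.5 × 29.2 = 540.2 mm·m/s
Outflow: F_out = 19.9 × 17.9 = 356.21 mm·m/s
Steady-state rate R = (F_in − F_out)/L = (540.2 − 356.21) / 277000 m = 6.642e-04 mm/s.
R = 6.642e-04 × 3600 = 2.39 mm/hr.
Over 18 h: total = 2.39 × 18 = 43.02 ≈ 43 mm.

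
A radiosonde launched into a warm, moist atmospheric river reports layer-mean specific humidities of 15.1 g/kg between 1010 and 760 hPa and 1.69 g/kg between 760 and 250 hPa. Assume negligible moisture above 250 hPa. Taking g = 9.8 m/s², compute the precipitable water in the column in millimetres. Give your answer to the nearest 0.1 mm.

PW ≈ 47.3 mm

Precipitable water is the column-integrated vapour mass per unit area: PW = (1/g) Σ q̄ Δp, with q in kg/kg and Δp in Pa (1 kg/m² of water = 1 mm).
Layer 1010–760 hPa: Δp = 250 hPa = 25000 Pa, q̄ = 0.0151 kg/kg → 0.0151 × 25000 / 9.8 = 38.52 mm
Layer 760–250 hPa: Δp = 510 hPa = 51000 Pa, q̄ = 0.00169 kg/kg → 0.00169 × 51000 / 9.8 = 8.79 mm
PW = 38.52 + 8.79 = 47.31 ≈ 47.3 mm.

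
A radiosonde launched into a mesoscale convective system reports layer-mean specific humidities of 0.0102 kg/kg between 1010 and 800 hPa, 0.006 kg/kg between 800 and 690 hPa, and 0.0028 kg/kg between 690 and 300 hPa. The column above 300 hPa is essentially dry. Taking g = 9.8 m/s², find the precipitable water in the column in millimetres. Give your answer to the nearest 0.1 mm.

Precipitable water is the column-integrated vapour mass per unit area: PW = (1/g) Σ q̄ Δp, with q in kg/kg and Δp in Pa (1 kg/m² of water = 1 mm).
Layer 1010–800 hPa: Δp = 210 hPa = 21000 Pa, q̄ = 0.0102 kg/kg → 0.0102 × 21000 / 9.8 = 21.86 mm
Layer 800–690 hPa: Δp = 110 hPa = 11000 Pa, q̄ = 0.006 kg/kg → 0.006 × 11000 / 9.8 = 6.73 mm
Layer 690–300 hPa: Δp = 390 hPa = 39000 Pa, q̄ = 0.0028 kg/kg → 0.0028 × 39000 / 9.8 = 11.14 mm
PW = 21.86 + 6.73 + 11.14 = 39.73 ≈ 39.7 mm.

PW ≈ 39.7 mm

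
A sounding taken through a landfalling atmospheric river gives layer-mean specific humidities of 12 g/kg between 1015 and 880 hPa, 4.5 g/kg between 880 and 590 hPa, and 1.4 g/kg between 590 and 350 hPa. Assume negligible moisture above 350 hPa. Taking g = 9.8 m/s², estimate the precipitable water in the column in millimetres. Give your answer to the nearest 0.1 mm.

Precipitable water is the column-integrated vapour mass per unit area: PW = (1/g) Σ q̄ Δp, with q in kg/kg and Δp in Pa (1 kg/m² of water = 1 mm).
Layer 1015–880 hPa: Δp = 135 hPa = 13500 Pa, q̄ = 0.012 kg/kg → 0.012 × 13500 / 9.8 = 16.53 mm
Layer 880–590 hPa: Δp = 290 hPa = 29000 Pa, q̄ = 0.0045 kg/kg → 0.0045 × 29000 / 9.8 = 13.32 mm
Layer 590–350 hPa: Δp = 240 hPa = 24000 Pa, q̄ = 0.0014 kg/kg → 0.0014 × 24000 / 9.8 = 3.43 mm
PW = 16.53 + 13.32 + 3.43 = 33.28 ≈ 33.3 mm.

PW ≈ 33.3 mm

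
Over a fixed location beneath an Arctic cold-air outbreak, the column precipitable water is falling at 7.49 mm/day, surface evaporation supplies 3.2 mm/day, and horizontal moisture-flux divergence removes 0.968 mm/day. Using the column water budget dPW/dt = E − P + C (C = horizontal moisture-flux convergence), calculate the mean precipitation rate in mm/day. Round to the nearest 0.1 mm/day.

dPW/dt = -7.49 mm/day.
P = E + C − dPW/dt = 3.2 + (-0.968) − (-7.49) = 9.7 mm/day.

P ≈ 9.7 mm/day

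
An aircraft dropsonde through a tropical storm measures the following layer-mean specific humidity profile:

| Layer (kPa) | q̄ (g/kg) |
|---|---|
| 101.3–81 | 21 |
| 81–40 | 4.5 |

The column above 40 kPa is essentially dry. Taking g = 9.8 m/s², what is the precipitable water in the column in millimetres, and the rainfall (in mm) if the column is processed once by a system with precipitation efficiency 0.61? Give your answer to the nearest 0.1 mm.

Precipitable water is the column-integrated vapour mass per unit area: PW = (1/g) Σ q̄ Δp, with q in kg/kg and Δp in Pa (1 kg/m² of water = 1 mm).
Layer 101.3–81 kPa: Δp = 203 hPa = 20300 Pa, q̄ = 0.021 kg/kg → 0.021 × 20300 / 9.8 = 43.50 mm
Layer 81–40 kPa: Δp = 410 hPa = 41000 Pa, q̄ = 0.0045 kg/kg → 0.0045 × 41000 / 9.8 = 18.83 mm
PW = 43.50 + 18.83 = 62.33 ≈ 62.3 mm.
Rainfall = ε × PW = 0.61 × 62.3 = 38.0 mm.

PW ≈ 62.3 mm; rainfall ≈ 38.0 mm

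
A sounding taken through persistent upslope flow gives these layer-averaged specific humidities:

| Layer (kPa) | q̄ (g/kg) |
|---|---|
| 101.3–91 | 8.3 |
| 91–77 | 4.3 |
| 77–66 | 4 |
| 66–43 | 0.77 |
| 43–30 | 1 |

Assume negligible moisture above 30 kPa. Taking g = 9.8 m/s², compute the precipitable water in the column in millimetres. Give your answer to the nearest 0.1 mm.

PW ≈ 22.5 mm

Precipitable water is the column-integrated vapour mass per unit area: PW = (1/g) Σ q̄ Δp, with q in kg/kg and Δp in Pa (1 kg/m² of water = 1 mm).
Layer 101.3–91 kPa: Δp = 103 hPa = 10300 Pa, q̄ = 0.0083 kg/kg → 0.0083 × 10300 / 9.8 = 8.72 mm
Layer 91–77 kPa: Δp = 140 hPa = 14000 Pa, q̄ = 0.0043 kg/kg → 0.0043 × 14000 / 9.8 = 6.14 mm
Layer 77–66 kPa: Δp = 110 hPa = 11000 Pa, q̄ = 0.004 kg/kg → 0.004 × 11000 / 9.8 = 4.49 mm
Layer 66–43 kPa: Δp = 230 hPa = 23000 Pa, q̄ = 0.00077 kg/kg → 0.00077 × 23000 / 9.8 = 1.81 mm
Layer 43–30 kPa: Δp = 130 hPa = 13000 Pa, q̄ = 0.001 kg/kg → 0.001 × 13000 / 9.8 = 1.33 mm
PW = 8.72 + 6.14 + 4.49 + 1.81 + 1.33 = 22.49 ≈ 22.5 mm.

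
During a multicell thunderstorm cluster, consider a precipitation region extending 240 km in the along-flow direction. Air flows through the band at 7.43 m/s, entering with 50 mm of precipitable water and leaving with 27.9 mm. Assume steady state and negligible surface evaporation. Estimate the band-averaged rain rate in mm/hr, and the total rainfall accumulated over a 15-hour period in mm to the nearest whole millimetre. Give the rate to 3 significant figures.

R ≈ 2.46 mm/hr; total ≈ 37 mm

Column moisture flux per unit crosswind length is F = V × PW.
Inflow: F_in = 7.43 × 50 = 371.5 mm·m/s
Outflow: F_out = 7.43 × 27.9 = 207.297 mm·m/s
Steady-state rate R = (F_in − F_out)/L = (371.5 − 207.297) / 240000 m = 6.842e-04 mm/s.
R = 6.842e-04 × 3600 = 2.46 mm/hr.
Over 15 h: total = 2.46 × 15 = 36.9 ≈ 37 mm.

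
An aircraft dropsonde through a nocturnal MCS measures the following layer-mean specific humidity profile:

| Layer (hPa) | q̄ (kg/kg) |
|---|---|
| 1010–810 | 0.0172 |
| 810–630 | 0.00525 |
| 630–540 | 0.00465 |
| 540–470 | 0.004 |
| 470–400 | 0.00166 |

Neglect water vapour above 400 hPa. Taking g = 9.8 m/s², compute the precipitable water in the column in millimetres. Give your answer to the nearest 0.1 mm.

PW ≈ 53.1 mm

Precipitable water is the column-integrated vapour mass per unit area: PW = (1/g) Σ q̄ Δp, with q in kg/kg and Δp in Pa (1 kg/m² of water = 1 mm).
Layer 1010–810 hPa: Δp = 200 hPa = 20000 Pa, q̄ = 0.0172 kg/kg → 0.0172 × 20000 / 9.8 = 35.10 mm
Layer 810–630 hPa: Δp = 180 hPa = 18000 Pa, q̄ = 0.00525 kg/kg → 0.00525 × 18000 / 9.8 = 9.64 mm
Layer 630–540 hPa: Δp = 90 hPa = 9000 Pa, q̄ = 0.00465 kg/kg → 0.00465 × 9000 / 9.8 = 4.27 mm
Layer 540–470 hPa: Δp = 70 hPa = 7000 Pa, q̄ = 0.004 kg/kg → 0.004 × 7000 / 9.8 = 2.86 mm
Layer 470–400 hPa: Δp = 70 hPa = 7000 Pa, q̄ = 0.00166 kg/kg → 0.00166 × 7000 / 9.8 = 1.19 mm
PW = 35.10 + 9.64 + 4.27 + 2.86 + 1.19 = 53.06 ≈ 53.1 mm.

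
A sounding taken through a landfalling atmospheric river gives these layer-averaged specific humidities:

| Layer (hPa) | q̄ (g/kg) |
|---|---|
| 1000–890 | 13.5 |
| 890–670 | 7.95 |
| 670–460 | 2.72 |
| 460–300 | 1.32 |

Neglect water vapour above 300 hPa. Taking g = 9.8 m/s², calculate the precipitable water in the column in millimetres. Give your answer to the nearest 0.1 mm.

Precipitable water is the column-integrated vapour mass per unit area: PW = (1/g) Σ q̄ Δp, with q in kg/kg and Δp in Pa (1 kg/m² of water = 1 mm).
Layer 1000–890 hPa: Δp = 110 hPa = 11000 Pa, q̄ = 0.0135 kg/kg → 0.0135 × 11000 / 9.8 = 15.15 mm
Layer 890–670 hPa: Δp = 220 hPa = 22000 Pa, q̄ = 0.00795 kg/kg → 0.00795 × 22000 / 9.8 = 17.85 mm
Layer 670–460 hPa: Δp = 210 hPa = 21000 Pa, q̄ = 0.00272 kg/kg → 0.00272 × 21000 / 9.8 = 5.83 mm
Layer 460–300 hPa: Δp = 160 hPa = 16000 Pa, q̄ = 0.00132 kg/kg → 0.00132 × 16000 / 9.8 = 2.16 mm
PW = 15.15 + 17.85 + 5.83 + 2.16 = 40.99 ≈ 41.0 mm.

PW ≈ 41.0 mm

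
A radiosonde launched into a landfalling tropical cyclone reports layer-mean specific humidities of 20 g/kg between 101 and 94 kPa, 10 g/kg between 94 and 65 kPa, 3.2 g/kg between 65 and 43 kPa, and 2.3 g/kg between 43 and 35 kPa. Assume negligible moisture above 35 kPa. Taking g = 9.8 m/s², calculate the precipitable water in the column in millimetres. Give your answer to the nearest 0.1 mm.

Precipitable water is the column-integrated vapour mass per unit area: PW = (1/g) Σ q̄ Δp, with q in kg/kg and Δp in Pa (1 kg/m² of water = 1 mm).
Layer 101–94 kPa: Δp = 70 hPa = 7000 Pa, q̄ = 0.02 kg/kg → 0.02 × 7000 / 9.8 = 14.29 mm
Layer 94–65 kPa: Δp = 290 hPa = 29000 Pa, q̄ = 0.01 kg/kg → 0.01 × 29000 / 9.8 = 29.59 mm
Layer 65–43 kPa: Δp = 220 hPa = 22000 Pa, q̄ = 0.0032 kg/kg → 0.0032 × 22000 / 9.8 = 7.18 mm
Layer 43–35 kPa: Δp = 80 hPa = 8000 Pa, q̄ = 0.0023 kg/kg → 0.0023 × 8000 / 9.8 = 1.88 mm
PW = 14.29 + 29.59 + 7.18 + 1.88 = 52.94 ≈ 52.9 mm.

PW ≈ 52.9 mm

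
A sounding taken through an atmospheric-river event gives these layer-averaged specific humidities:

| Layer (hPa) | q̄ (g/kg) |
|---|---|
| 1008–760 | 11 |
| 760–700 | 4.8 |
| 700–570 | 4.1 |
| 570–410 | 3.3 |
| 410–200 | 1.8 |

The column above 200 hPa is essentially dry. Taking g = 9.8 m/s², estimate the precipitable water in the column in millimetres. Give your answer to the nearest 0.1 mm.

PW ≈ 45.5 mm

Precipitable water is the column-integrated vapour mass per unit area: PW = (1/g) Σ q̄ Δp, with q in kg/kg and Δp in Pa (1 kg/m² of water = 1 mm).
Layer 1008–760 hPa: Δp = 248 hPa = 24800 Pa, q̄ = 0.011 kg/kg → 0.011 × 24800 / 9.8 = 27.84 mm
Layer 760–700 hPa: Δp = 60 hPa = 6000 Pa, q̄ = 0.0048 kg/kg → 0.0048 × 6000 / 9.8 = 2.94 mm
Layer 700–570 hPa: Δp = 130 hPa = 13000 Pa, q̄ = 0.0041 kg/kg → 0.0041 × 13000 / 9.8 = 5.44 mm
Layer 570–410 hPa: Δp = 160 hPa = 16000 Pa, q̄ = 0.0033 kg/kg → 0.0033 × 16000 / 9.8 = 5.39 mm
Layer 410–200 hPa: Δp = 210 hPa = 21000 Pa, q̄ = 0.0018 kg/kg → 0.0018 × 21000 / 9.8 = 3.86 mm
PW = 27.84 + 2.94 + 5.44 + 5.39 + 3.86 = 45.47 ≈ 45.5 mm.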